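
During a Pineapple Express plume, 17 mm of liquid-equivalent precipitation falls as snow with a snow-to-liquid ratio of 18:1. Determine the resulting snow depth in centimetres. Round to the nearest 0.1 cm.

Snow depth = liquid × ratio = 17 mm × 18 = 306 mm = 30.6 cm.

snow depth ≈ 30.6 cm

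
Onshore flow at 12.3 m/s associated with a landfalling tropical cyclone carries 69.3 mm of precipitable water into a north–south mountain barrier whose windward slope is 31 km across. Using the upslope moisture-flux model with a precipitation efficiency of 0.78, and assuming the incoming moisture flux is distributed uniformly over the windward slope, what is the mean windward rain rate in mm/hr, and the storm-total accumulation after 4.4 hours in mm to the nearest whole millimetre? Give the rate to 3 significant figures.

Incoming column moisture flux per unit ridge length: F = V × PW = 12.3 × 69.3 = 852.39 mm·m/s.
Spread over the 31 km slope with efficiency ε = 0.78: R = ε·F/W = 0.78 × 852.39 / 31000 m = 2.145e-02 mm/s.
R = 2.145e-02 × 3600 = 77.2 mm/hr.
Over 4.4 h: total = 77.2 × 4.4 = 339.68 ≈ 340 mm.

R ≈ 77.2 mm/hr; total ≈ 340 mm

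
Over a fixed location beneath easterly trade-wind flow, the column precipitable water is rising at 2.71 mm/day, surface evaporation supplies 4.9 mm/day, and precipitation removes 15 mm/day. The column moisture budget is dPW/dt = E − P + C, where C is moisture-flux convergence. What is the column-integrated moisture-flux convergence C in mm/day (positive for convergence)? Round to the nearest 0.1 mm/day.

C ≈ 12.8 mm/day

dPW/dt = +2.71 mm/day.
C = dPW/dt − E + P = (+2.71) − 4.9 + 15 = 12.8 mm/day.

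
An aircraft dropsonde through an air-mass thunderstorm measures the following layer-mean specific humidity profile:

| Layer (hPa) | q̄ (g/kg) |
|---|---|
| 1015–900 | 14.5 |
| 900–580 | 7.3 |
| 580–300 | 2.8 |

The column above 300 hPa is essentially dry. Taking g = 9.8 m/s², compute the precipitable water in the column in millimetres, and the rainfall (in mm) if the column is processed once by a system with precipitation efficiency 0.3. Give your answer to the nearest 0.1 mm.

PW ≈ 48.9 mm; rainfall ≈ 14.7 mm

Precipitable water is the column-integrated vapour mass per unit area: PW = (1/g) Σ q̄ Δp, with q in kg/kg and Δp in Pa (1 kg/m² of water = 1 mm).
Layer 1015–900 hPa: Δp = 115 hPa = 11500 Pa, q̄ = 0.0145 kg/kg → 0.0145 × 11500 / 9.8 = 17.02 mm
Layer 900–580 hPa: Δp = 320 hPa = 32000 Pa, q̄ = 0.0073 kg/kg → 0.0073 × 32000 / 9.8 = 23.84 mm
Layer 580–300 hPa: Δp = 280 hPa = 28000 Pa, q̄ = 0.0028 kg/kg → 0.0028 × 28000 / 9.8 = 8.00 mm
PW = 17.02 + 23.84 + 8.00 = 48.86 ≈ 48.9 mm.
Rainfall = ε × PW = 0.3 × 48.9 = 14.7 mm.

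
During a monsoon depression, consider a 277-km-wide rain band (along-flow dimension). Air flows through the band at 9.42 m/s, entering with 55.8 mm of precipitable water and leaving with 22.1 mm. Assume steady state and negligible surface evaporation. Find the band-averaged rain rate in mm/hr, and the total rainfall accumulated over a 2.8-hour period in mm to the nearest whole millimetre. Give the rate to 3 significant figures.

Column moisture flux per unit crosswind length is F = V × PW.
Inflow: F_in = 9.42 × 55.8 = 525.636 mm·m/s
Outflow: F_out = 9.42 × 22.1 = 208.182 mm·m/s
Steady-state rate R = (F_in − F_out)/L = (525.636 − 208.182) / 277000 m = 1.146e-03 mm/s.
R = 1.146e-03 × 3600 = 4.13 mm/hr.
Over 2.8 h: total = 4.13 × 2.8 = 11.564 ≈ 12 mm.

R ≈ 4.13 mm/hr; total ≈ 12 mm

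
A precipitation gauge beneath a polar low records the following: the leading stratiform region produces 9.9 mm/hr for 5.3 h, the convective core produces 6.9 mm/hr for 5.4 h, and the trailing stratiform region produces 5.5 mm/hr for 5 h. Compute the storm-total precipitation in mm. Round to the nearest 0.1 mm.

Total = Σ Rᵢ Δtᵢ = 9.9 × 5.3 + 6.9 × 5.4 + 5.5 × 5
      = 52.47 + 37.26 + 27.5 = 117.2 mm.

total ≈ 117.2 mm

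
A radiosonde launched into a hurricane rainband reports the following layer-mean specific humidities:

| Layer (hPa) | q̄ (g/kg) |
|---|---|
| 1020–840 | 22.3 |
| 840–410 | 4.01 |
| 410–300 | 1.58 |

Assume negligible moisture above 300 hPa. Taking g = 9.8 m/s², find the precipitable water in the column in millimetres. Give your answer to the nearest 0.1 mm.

PW ≈ 60.3 mm

Precipitable water is the column-integrated vapour mass per unit area: PW = (1/g) Σ q̄ Δp, with q in kg/kg and Δp in Pa (1 kg/m² of water = 1 mm).
Layer 1020–840 hPa: Δp = 180 hPa = 18000 Pa, q̄ = 0.0223 kg/kg → 0.0223 × 18000 / 9.8 = 40.96 mm
Layer 840–410 hPa: Δp = 430 hPa = 43000 Pa, q̄ = 0.00401 kg/kg → 0.00401 × 43000 / 9.8 = 17.59 mm
Layer 410–300 hPa: Δp = 110 hPa = 11000 Pa, q̄ = 0.00158 kg/kg → 0.00158 × 11000 / 9.8 = 1.77 mm
PW = 40.96 + 17.59 + 1.77 = 60.32 ≈ 60.3 mm.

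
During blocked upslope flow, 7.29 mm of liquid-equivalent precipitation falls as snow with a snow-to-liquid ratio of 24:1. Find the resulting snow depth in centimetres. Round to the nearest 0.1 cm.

snow depth ≈ 17.5 cm

Snow depth = liquid × ratio = 7.29 mm × 24 = 174.96 mm = 17.5 cm.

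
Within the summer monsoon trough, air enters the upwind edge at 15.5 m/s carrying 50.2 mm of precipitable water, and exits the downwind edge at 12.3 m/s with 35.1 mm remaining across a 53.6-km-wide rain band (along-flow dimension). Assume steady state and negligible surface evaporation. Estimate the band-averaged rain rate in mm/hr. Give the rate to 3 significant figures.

R ≈ 23.3 mm/hr

Column moisture flux per unit crosswind length is F = V × PW.
Inflow: F_in = 15.5 × 50.2 = 778.1 mm·m/s
Outflow: F_out = 12.3 × 35.1 = 431.73 mm·m/s
Steady-state rate R = (F_in − F_out)/L = (778.1 − 431.73) / 53600 m = 6.462e-03 mm/s.
R = 6.462e-03 × 3600 = 23.3 mm/hr.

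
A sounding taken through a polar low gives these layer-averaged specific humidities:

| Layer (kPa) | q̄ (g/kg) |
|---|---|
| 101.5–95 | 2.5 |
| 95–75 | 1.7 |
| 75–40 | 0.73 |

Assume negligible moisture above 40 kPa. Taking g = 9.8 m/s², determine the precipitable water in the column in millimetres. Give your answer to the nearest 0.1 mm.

Precipitable water is the column-integrated vapour mass per unit area: PW = (1/g) Σ q̄ Δp, with q in kg/kg and Δp in Pa (1 kg/m² of water = 1 mm).
Layer 101.5–95 kPa: Δp = 65 hPa = 6500 Pa, q̄ = 0.0025 kg/kg → 0.0025 × 6500 / 9.8 = 1.66 mm
Layer 95–75 kPa: Δp = 200 hPa = 20000 Pa, q̄ = 0.0017 kg/kg → 0.0017 × 20000 / 9.8 = 3.47 mm
Layer 75–40 kPa: Δp = 350 hPa = 35000 Pa, q̄ = 0.00073 kg/kg → 0.00073 × 35000 / 9.8 = 2.61 mm
PW = 1.66 + 3.47 + 2.61 = 7.74 ≈ 7.7 mm.

PW ≈ 7.7 mm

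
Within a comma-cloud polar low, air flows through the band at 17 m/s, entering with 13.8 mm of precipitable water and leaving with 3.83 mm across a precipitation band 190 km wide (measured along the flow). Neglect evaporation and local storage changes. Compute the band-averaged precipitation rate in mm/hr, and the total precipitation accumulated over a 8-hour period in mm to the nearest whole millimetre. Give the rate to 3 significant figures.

Column moisture flux per unit crosswind length is F = V × PW.
Inflow: F_in = 17 × 13.8 = 234.6 mm·m/s
Outflow: F_out = 17 × 3.83 = 65.11 mm·m/s
Steady-state rate R = (F_in − F_out)/L = (234.6 − 65.11) / 190000 m = 8.921e-04 mm/s.
R = 8.921e-04 × 3600 = 3.21 mm/hr.
Over 8 h: total = 3.21 × 8 = 25.68 ≈ 26 mm.

R ≈ 3.21 mm/hr; total ≈ 26 mm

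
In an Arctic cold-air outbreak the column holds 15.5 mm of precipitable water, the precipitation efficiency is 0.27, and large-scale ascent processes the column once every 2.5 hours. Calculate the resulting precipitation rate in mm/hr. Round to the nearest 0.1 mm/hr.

Each overturning extracts ε × PW = 0.27 × 15.5 = 4.185 mm.
Rate = ε·PW / τ = 4.185 / 2.5 h = 1.7 mm/hr.

R ≈ 1.7 mm/hr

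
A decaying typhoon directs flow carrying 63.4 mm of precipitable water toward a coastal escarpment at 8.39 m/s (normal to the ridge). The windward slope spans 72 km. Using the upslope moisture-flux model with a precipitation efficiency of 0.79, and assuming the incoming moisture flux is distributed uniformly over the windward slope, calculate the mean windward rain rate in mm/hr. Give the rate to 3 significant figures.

Incoming column moisture flux per unit ridge length: F = V × PW = 8.39 × 63.4 = 531.926 mm·m/s.
Spread over the 72 km slope with efficiency ε = 0.79: R = ε·F/W = 0.79 × 531.926 / 72000 m = 5.836e-03 mm/s.
R = 5.836e-03 × 3600 = 21.0 mm/hr.

R ≈ 21.0 mm/hr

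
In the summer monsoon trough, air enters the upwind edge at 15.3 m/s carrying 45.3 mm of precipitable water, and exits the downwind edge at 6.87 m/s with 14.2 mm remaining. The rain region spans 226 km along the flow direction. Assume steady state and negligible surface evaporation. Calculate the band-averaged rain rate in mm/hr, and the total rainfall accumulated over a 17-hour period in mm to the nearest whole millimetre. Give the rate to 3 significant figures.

R ≈ 9.49 mm/hr; total ≈ 161 mm

Column moisture flux per unit crosswind length is F = V × PW.
Inflow: F_in = 15.3 × 45.3 = 693.09 mm·m/s
Outflow: F_out = 6.87 × 14.2 = 97.554 mm·m/s
Steady-state rate R = (F_in − F_out)/L = (693.09 − 97.554) / 226000 m = 2.635e-03 mm/s.
R = 2.635e-03 × 3600 = 9.49 mm/hr.
Over 17 h: total = 9.49 × 17 = 161.33 ≈ 161 mm.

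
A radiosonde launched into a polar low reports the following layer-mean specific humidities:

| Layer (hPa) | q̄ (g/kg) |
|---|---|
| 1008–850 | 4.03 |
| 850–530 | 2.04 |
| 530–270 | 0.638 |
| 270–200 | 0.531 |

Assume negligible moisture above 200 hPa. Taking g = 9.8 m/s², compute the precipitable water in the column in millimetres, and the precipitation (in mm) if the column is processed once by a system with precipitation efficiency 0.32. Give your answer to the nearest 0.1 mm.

Precipitable water is the column-integrated vapour mass per unit area: PW = (1/g) Σ q̄ Δp, with q in kg/kg and Δp in Pa (1 kg/m² of water = 1 mm).
Layer 1008–850 hPa: Δp = 158 hPa = 15800 Pa, q̄ = 0.00403 kg/kg → 0.00403 × 15800 / 9.8 = 6.50 mm
Layer 850–530 hPa: Δp = 320 hPa = 32000 Pa, q̄ = 0.00204 kg/kg → 0.00204 × 32000 / 9.8 = 6.66 mm
Layer 530–270 hPa: Δp = 260 hPa = 26000 Pa, q̄ = 0.000638 kg/kg → 0.000638 × 26000 / 9.8 = 1.69 mm
Layer 270–200 hPa: Δp = 70 hPa = 7000 Pa, q̄ = 0.000531 kg/kg → 0.000531 × 7000 / 9.8 = 0.38 mm
PW = 6.50 + 6.66 + 1.69 + 0.38 = 15.23 ≈ 15.2 mm.
Precipitation = ε × PW = 0.32 × 15.2 = 4.9 mm.

PW ≈ 15.2 mm; precipitation ≈ 4.9 mm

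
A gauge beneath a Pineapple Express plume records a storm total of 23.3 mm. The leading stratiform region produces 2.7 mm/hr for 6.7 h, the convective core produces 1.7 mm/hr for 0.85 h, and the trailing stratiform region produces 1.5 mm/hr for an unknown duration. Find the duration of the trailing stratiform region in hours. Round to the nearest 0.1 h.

Known phases: 2.7 × 6.7 + 1.7 × 0.85 = 18.09 + 1.445 = 19.535 mm.
Remaining depth = 23.3 − 19.535 = 3.765 mm.
Duration = 3.765 / 1.5 = 2.5 h.

duration ≈ 2.5 h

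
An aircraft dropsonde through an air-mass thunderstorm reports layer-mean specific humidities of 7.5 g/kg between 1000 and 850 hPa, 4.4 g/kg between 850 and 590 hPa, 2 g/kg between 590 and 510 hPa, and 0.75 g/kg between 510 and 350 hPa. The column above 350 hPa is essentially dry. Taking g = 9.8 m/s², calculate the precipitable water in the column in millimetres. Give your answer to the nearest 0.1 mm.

PW ≈ 26.0 mm

Precipitable water is the column-integrated vapour mass per unit area: PW = (1/g) Σ q̄ Δp, with q in kg/kg and Δp in Pa (1 kg/m² of water = 1 mm).
Layer 1000–850 hPa: Δp = 150 hPa = 15000 Pa, q̄ = 0.0075 kg/kg → 0.0075 × 15000 / 9.8 = 11.48 mm
Layer 850–590 hPa: Δp = 260 hPa = 26000 Pa, q̄ = 0.0044 kg/kg → 0.0044 × 26000 / 9.8 = 11.67 mm
Layer 590–510 hPa: Δp = 80 hPa = 8000 Pa, q̄ = 0.002 kg/kg → 0.002 × 8000 / 9.8 = 1.63 mm
Layer 510–350 hPa: Δp = 160 hPa = 16000 Pa, q̄ = 0.00075 kg/kg → 0.00075 × 16000 / 9.8 = 1.22 mm
PW = 11.48 + 11.67 + 1.63 + 1.22 = 26.00 ≈ 26.0 mm.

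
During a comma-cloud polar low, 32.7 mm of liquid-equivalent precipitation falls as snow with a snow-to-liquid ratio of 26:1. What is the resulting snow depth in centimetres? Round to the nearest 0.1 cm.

Snow depth = liquid × ratio = 32.7 mm × 26 = 850.2 mm = 85.0 cm.

snow depth ≈ 85.0 cm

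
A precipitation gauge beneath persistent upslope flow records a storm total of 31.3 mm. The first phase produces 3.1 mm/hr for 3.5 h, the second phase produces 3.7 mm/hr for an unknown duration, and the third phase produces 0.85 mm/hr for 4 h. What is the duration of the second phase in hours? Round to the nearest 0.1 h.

Known phases: 3.1 × 3.5 + 0.85 × 4 = 10.85 + 3.4 = 14.25 mm.
Remaining depth = 31.3 − 14.25 = 17.05 mm.
Duration = 17.05 / 3.7 = 4.6 h.

duration ≈ 4.6 h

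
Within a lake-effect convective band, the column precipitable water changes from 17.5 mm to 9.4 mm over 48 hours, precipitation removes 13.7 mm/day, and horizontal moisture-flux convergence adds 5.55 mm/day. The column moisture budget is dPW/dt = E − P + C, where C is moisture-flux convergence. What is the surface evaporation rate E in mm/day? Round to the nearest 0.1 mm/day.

E ≈ 4.1 mm/day

dPW/dt = (9.4 − 17.5) mm / (48/24 day) = -4.050 mm/day.
E = dPW/dt + P − C = (-4.050) + 13.7 − (5.55) = 4.1 mm/day.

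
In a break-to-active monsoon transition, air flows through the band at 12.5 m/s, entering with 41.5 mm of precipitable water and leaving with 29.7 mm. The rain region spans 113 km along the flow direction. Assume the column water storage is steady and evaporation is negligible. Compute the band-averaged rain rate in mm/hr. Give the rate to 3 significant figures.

Column moisture flux per unit crosswind length is F = V × PW.
Inflow: F_in = 12.5 × 41.5 = 518.75 mm·m/s
Outflow: F_out = 12.5 × 29.7 = 371.25 mm·m/s
Steady-state rate R = (F_in − F_out)/L = (518.75 − 371.25) / 113000 m = 1.305e-03 mm/s.
R = 1.305e-03 × 3600 = 4.70 mm/hr.

R ≈ 4.70 mm/hr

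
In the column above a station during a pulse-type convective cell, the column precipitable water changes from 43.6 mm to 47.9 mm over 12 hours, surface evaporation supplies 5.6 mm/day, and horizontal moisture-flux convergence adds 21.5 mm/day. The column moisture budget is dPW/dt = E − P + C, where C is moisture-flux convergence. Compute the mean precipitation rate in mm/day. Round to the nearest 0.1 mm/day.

dPW/dt = (47.9 − 43.6) mm / (12/24 day) = +8.600 mm/day.
P = E + C − dPW/dt = 5.6 + (21.5) − (+8.600) = 18.5 mm/day.

P ≈ 18.5 mm/day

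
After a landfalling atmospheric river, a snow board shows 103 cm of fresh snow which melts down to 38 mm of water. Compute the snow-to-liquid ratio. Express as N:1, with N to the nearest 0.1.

ratio ≈ 27.1

Ratio = snow depth / SWE = 1030 mm / 38 mm = 27.1, i.e. 27.1:1.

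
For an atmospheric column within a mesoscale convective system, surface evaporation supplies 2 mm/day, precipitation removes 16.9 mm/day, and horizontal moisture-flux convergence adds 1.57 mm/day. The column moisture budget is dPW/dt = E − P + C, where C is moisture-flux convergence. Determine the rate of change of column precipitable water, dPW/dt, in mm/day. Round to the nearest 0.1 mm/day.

dPW/dt ≈ -13.3 mm/day

dPW/dt = E − P + C = 2 − 16.9 + (1.57) = -13.3 mm/day.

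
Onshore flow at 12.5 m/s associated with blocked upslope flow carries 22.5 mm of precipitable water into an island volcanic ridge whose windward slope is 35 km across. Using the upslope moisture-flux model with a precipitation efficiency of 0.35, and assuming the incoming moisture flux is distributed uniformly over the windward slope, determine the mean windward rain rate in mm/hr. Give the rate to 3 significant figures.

Incoming column moisture flux per unit ridge length: F = V × PW = 12.5 × 22.5 = 281.25 mm·m/s.
Spread over the 35 km slope with efficiency ε = 0.35: R = ε·F/W = 0.35 × 281.25 / 35000 m = 2.812e-03 mm/s.
R = 2.812e-03 × 3600 = 10.1 mm/hr.

R ≈ 10.1 mm/hr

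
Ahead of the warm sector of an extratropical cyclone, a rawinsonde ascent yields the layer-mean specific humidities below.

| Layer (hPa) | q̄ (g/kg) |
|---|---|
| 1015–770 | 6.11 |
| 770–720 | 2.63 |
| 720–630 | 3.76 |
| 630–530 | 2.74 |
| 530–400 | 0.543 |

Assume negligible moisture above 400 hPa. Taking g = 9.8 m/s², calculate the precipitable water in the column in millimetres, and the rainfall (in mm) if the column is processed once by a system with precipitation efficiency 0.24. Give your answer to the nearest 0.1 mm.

PW ≈ 23.6 mm; rainfall ≈ 5.7 mm

Precipitable water is the column-integrated vapour mass per unit area: PW = (1/g) Σ q̄ Δp, with q in kg/kg and Δp in Pa (1 kg/m² of water = 1 mm).
Layer 1015–770 hPa: Δp = 245 hPa = 24500 Pa, q̄ = 0.00611 kg/kg → 0.00611 × 24500 / 9.8 = 15.28 mm
Layer 770–720 hPa: Δp = 50 hPa = 5000 Pa, q̄ = 0.00263 kg/kg → 0.00263 × 5000 / 9.8 = 1.34 mm
Layer 720–630 hPa: Δp = 90 hPa = 9000 Pa, q̄ = 0.00376 kg/kg → 0.00376 × 9000 / 9.8 = 3.45 mm
Layer 630–530 hPa: Δp = 100 hPa = 10000 Pa, q̄ = 0.00274 kg/kg → 0.00274 × 10000 / 9.8 = 2.80 mm
Layer 530–400 hPa: Δp = 130 hPa = 13000 Pa, q̄ = 0.000543 kg/kg → 0.000543 × 13000 / 9.8 = 0.72 mm
PW = 15.28 + 1.34 + 3.45 + 2.80 + 0.72 = 23.59 ≈ 23.6 mm.
Rainfall = ε × PW = 0.24 × 23.6 = 5.7 mm.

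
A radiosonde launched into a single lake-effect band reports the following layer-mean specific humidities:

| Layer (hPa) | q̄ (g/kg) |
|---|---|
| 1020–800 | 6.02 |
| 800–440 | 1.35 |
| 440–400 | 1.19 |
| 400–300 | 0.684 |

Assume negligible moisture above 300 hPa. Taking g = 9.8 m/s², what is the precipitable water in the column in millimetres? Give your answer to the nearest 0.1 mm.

Precipitable water is the column-integrated vapour mass per unit area: PW = (1/g) Σ q̄ Δp, with q in kg/kg and Δp in Pa (1 kg/m² of water = 1 mm).
Layer 1020–800 hPa: Δp = 220 hPa = 22000 Pa, q̄ = 0.00602 kg/kg → 0.00602 × 22000 / 9.8 = 13.51 mm
Layer 800–440 hPa: Δp = 360 hPa = 36000 Pa, q̄ = 0.00135 kg/kg → 0.00135 × 36000 / 9.8 = 4.96 mm
Layer 440–400 hPa: Δp = 40 hPa = 4000 Pa, q̄ = 0.00119 kg/kg → 0.00119 × 4000 / 9.8 = 0.49 mm
Layer 400–300 hPa: Δp = 100 hPa = 10000 Pa, q̄ = 0.000684 kg/kg → 0.000684 × 10000 / 9.8 = 0.70 mm
PW = 13.51 + 4.96 + 0.49 + 0.70 = 19.66 ≈ 19.7 mm.

PW ≈ 19.7 mm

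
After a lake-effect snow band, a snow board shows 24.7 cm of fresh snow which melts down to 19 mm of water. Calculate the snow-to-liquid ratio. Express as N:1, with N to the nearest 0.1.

Ratio = snow depth / SWE = 247 mm / 19 mm = 13.0, i.e. 13.0:1.

ratio ≈ 13.0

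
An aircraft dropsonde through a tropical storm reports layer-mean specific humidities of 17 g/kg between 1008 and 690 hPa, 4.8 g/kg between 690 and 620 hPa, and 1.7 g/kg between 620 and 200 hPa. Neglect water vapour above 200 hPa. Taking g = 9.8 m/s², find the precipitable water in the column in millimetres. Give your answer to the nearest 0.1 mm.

Precipitable water is the column-integrated vapour mass per unit area: PW = (1/g) Σ q̄ Δp, with q in kg/kg and Δp in Pa (1 kg/m² of water = 1 mm).
Layer 1008–690 hPa: Δp = 318 hPa = 31800 Pa, q̄ = 0.017 kg/kg → 0.017 × 31800 / 9.8 = 55.16 mm
Layer 690–620 hPa: Δp = 70 hPa = 7000 Pa, q̄ = 0.0048 kg/kg → 0.0048 × 7000 / 9.8 = 3.43 mm
Layer 620–200 hPa: Δp = 420 hPa = 42000 Pa, q̄ = 0.0017 kg/kg → 0.0017 × 42000 / 9.8 = 7.29 mm
PW = 55.16 + 3.43 + 7.29 = 65.88 ≈ 65.9 mm.

PW ≈ 65.9 mm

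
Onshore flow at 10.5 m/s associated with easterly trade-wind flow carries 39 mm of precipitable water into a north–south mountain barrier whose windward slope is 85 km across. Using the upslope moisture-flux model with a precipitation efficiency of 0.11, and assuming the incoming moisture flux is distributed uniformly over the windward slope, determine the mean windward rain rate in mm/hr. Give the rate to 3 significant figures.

R ≈ 1.91 mm/hr

Incoming column moisture flux per unit ridge length: F = V × PW = 10.5 × 39 = 409.5 mm·m/s.
Spread over the 85 km slope with efficiency ε = 0.11: R = ε·F/W = 0.11 × 409.5 / 85000 m = 5.299e-04 mm/s.
R = 5.299e-04 × 3600 = 1.91 mm/hr.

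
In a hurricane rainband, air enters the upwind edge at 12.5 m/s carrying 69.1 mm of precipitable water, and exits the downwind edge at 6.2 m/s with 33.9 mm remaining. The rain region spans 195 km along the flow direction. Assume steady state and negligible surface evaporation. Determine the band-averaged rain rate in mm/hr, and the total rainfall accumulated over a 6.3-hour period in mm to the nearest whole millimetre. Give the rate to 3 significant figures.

R ≈ 12.1 mm/hr; total ≈ 76 mm

Column moisture flux per unit crosswind length is F = V × PW.
Inflow: F_in = 12.5 × 69.1 = 863.75 mm·m/s
Outflow: F_out = 6.2 × 33.9 = 210.18 mm·m/s
Steady-state rate R = (F_in − F_out)/L = (863.75 − 210.18) / 195000 m = 3.352e-03 mm/s.
R = 3.352e-03 × 3600 = 12.1 mm/hr.
Over 6.3 h: total = 12.1 × 6.3 = 76.23 ≈ 76 mm.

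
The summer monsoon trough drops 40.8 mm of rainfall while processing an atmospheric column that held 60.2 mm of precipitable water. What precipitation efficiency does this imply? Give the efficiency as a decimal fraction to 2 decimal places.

ε = rainfall / PW = 40.8 / 60.2 = 0.68.

ε ≈ 0.68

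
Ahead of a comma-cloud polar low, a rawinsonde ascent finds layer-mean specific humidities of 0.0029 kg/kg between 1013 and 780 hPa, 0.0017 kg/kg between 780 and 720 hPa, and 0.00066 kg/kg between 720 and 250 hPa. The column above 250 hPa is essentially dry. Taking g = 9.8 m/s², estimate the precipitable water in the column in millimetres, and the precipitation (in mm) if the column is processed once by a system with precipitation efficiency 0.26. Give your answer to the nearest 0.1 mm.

Precipitable water is the column-integrated vapour mass per unit area: PW = (1/g) Σ q̄ Δp, with q in kg/kg and Δp in Pa (1 kg/m² of water = 1 mm).
Layer 1013–780 hPa: Δp = 233 hPa = 23300 Pa, q̄ = 0.0029 kg/kg → 0.0029 × 23300 / 9.8 = 6.89 mm
Layer 780–720 hPa: Δp = 60 hPa = 6000 Pa, q̄ = 0.0017 kg/kg → 0.0017 × 6000 / 9.8 = 1.04 mm
Layer 720–250 hPa: Δp = 470 hPa = 47000 Pa, q̄ = 0.00066 kg/kg → 0.00066 × 47000 / 9.8 = 3.17 mm
PW = 6.89 + 1.04 + 3.17 = 11.10 ≈ 11.1 mm.
Precipitation = ε × PW = 0.26 × 11.1 = 2.9 mm.

PW ≈ 11.1 mm; precipitation ≈ 2.9 mm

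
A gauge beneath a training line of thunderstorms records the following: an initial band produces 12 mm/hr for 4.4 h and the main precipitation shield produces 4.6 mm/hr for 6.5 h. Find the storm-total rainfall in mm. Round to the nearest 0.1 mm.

total ≈ 82.7 mm

Total = Σ Rᵢ Δtᵢ = 12 × 4.4 + 4.6 × 6.5
      = 52.8 + 29.9 = 82.7 mm.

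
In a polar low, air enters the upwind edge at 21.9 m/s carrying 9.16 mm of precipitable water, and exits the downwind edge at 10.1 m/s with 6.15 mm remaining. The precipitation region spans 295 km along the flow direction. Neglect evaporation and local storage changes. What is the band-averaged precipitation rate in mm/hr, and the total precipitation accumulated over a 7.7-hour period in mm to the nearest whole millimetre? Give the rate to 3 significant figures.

R ≈ 1.69 mm/hr; total ≈ 13 mm

Column moisture flux per unit crosswind length is F = V × PW.
Inflow: F_in = 21.9 × 9.16 = 200.604 mm·m/s
Outflow: F_out = 10.1 × 6.15 = 62.115 mm·m/s
Steady-state rate R = (F_in − F_out)/L = (200.604 − 62.115) / 295000 m = 4.695e-04 mm/s.
R = 4.695e-04 × 3600 = 1.69 mm/hr.
Over 7.7 h: total = 1.69 × 7.7 = 13.013 ≈ 13 mm.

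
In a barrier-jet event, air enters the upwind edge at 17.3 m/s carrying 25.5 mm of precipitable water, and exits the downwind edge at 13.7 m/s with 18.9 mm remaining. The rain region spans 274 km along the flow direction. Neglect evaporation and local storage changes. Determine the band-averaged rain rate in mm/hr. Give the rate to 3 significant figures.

Column moisture flux per unit crosswind length is F = V × PW.
Inflow: F_in = 17.3 × 25.5 = 441.15 mm·m/s
Outflow: F_out = 13.7 × 18.9 = 258.93 mm·m/s
Steady-state rate R = (F_in − F_out)/L = (441.15 − 258.93) / 274000 m = 6.650e-04 mm/s.
R = 6.650e-04 × 3600 = 2.39 mm/hr.

R ≈ 2.39 mm/hr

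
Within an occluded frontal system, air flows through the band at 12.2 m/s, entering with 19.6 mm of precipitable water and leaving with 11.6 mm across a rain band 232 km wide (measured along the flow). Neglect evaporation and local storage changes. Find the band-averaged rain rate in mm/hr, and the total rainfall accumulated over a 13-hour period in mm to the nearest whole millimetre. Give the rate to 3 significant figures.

R ≈ 1.51 mm/hr; total ≈ 20 mm

Column moisture flux per unit crosswind length is F = V × PW.
Inflow: F_in = 12.2 × 19.6 = 239.12 mm·m/s
Outflow: F_out = 12.2 × 11.6 = 141.52 mm·m/s
Steady-state rate R = (F_in − F_out)/L = (239.12 − 141.52) / 232000 m = 4.207e-04 mm/s.
R = 4.207e-04 × 3600 = 1.51 mm/hr.
Over 13 h: total = 1.51 × 13 = 19.63 ≈ 20 mm.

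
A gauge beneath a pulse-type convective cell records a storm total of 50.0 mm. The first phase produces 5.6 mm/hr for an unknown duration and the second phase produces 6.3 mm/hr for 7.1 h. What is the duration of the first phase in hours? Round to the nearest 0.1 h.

Known phases: 6.3 × 7.1 = 44.73 mm.
Remaining depth = 50.0 − 44.73 = 5.27 mm.
Duration = 5.27 / 5.6 = 0.9 h.

duration ≈ 0.9 h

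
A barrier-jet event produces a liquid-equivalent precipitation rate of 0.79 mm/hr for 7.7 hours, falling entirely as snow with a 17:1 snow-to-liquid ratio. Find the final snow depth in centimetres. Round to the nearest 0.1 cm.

snow depth ≈ 10.3 cm

Liquid-equivalent depth = 0.79 × 7.7 = 6.083 mm.
Snow depth = 6.083 mm × 17 = 103.411 mm = 10.3 cm.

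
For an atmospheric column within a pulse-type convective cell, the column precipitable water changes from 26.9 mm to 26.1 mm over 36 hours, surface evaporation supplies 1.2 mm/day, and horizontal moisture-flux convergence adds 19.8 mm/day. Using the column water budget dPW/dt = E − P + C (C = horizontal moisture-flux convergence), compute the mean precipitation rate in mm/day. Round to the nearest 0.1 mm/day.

P ≈ 21.5 mm/day

dPW/dt = (26.1 − 26.9) mm / (36/24 day) = -0.533 mm/day.
P = E + C − dPW/dt = 1.2 + (19.8) − (-0.533) = 21.5 mm/day.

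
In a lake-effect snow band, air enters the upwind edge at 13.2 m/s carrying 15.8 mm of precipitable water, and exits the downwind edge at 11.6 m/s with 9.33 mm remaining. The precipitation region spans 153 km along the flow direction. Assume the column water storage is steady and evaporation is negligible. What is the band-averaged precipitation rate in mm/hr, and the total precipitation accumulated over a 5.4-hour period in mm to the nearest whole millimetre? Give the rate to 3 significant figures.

Column moisture flux per unit crosswind length is F = V × PW.
Inflow: F_in = 13.2 × 15.8 = 208.56 mm·m/s
Outflow: F_out = 11.6 × 9.33 = 108.228 mm·m/s
Steady-state rate R = (F_in − F_out)/L = (208.56 − 108.228) / 153000 m = 6.558e-04 mm/s.
R = 6.558e-04 × 3600 = 2.36 mm/hr.
Over 5.4 h: total = 2.36 × 5.4 = 12.744 ≈ 13 mm.

R ≈ 2.36 mm/hr; total ≈ 13 mm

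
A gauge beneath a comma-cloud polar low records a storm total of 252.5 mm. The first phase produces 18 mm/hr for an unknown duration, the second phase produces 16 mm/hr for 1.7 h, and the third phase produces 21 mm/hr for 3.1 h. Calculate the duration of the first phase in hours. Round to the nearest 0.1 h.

Known phases: 16 × 1.7 + 21 × 3.1 = 27.2 + 65.1 = 92.3 mm.
Remaining depth = 252.5 − 92.3 = 160.2 mm.
Duration = 160.2 / 18 = 8.9 h.

duration ≈ 8.9 h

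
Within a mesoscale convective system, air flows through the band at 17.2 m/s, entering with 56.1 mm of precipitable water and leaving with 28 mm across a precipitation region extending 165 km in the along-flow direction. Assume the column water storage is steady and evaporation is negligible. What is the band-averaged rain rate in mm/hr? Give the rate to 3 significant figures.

R ≈ 10.5 mm/hr

Column moisture flux per unit crosswind length is F = V × PW.
Inflow: F_in = 17.2 × 56.1 = 964.92 mm·m/s
Outflow: F_out = 17.2 × 28 = 481.6 mm·m/s
Steady-state rate R = (F_in − F_out)/L = (964.92 − 481.6) / 165000 m = 2.929e-03 mm/s.
R = 2.929e-03 × 3600 = 10.5 mm/hr.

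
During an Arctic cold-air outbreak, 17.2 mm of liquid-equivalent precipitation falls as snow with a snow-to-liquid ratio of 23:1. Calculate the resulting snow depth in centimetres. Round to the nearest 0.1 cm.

Snow depth = liquid × ratio = 17.2 mm × 23 = 395.6 mm = 39.6 cm.

snow depth ≈ 39.6 cm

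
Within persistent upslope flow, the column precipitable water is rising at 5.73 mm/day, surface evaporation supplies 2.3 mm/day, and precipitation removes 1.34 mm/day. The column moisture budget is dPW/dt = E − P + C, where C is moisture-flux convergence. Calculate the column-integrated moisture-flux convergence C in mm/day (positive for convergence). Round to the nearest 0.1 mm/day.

C ≈ 4.8 mm/day

dPW/dt = +5.73 mm/day.
C = dPW/dt − E + P = (+5.73) − 2.3 + 1.34 = 4.8 mm/day.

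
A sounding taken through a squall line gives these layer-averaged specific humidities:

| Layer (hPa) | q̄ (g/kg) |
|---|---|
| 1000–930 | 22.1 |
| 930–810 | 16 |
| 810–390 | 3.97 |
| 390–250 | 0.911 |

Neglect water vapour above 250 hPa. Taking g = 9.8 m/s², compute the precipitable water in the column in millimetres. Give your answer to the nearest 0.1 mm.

PW ≈ 53.7 mm

Precipitable water is the column-integrated vapour mass per unit area: PW = (1/g) Σ q̄ Δp, with q in kg/kg and Δp in Pa (1 kg/m² of water = 1 mm).
Layer 1000–930 hPa: Δp = 70 hPa = 7000 Pa, q̄ = 0.0221 kg/kg → 0.0221 × 7000 / 9.8 = 15.79 mm
Layer 930–810 hPa: Δp = 120 hPa = 12000 Pa, q̄ = 0.016 kg/kg → 0.016 × 12000 / 9.8 = 19.59 mm
Layer 810–390 hPa: Δp = 420 hPa = 42000 Pa, q̄ = 0.00397 kg/kg → 0.00397 × 42000 / 9.8 = 17.01 mm
Layer 390–250 hPa: Δp = 140 hPa = 14000 Pa, q̄ = 0.000911 kg/kg → 0.000911 × 14000 / 9.8 = 1.30 mm
PW = 15.79 + 19.59 + 17.01 + 1.30 = 53.69 ≈ 53.7 mm.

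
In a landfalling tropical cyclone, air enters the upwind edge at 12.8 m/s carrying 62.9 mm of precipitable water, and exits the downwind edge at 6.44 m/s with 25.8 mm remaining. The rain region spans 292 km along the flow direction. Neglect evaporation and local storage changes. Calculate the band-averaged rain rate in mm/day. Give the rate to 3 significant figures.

R ≈ 189 mm/day

Column moisture flux per unit crosswind length is F = V × PW.
Inflow: F_in = 12.8 × 62.9 = 805.12 mm·m/s
Outflow: F_out = 6.44 × 25.8 = 166.152 mm·m/s
Steady-state rate R = (F_in − F_out)/L = (805.12 − 166.152) / 292000 m = 2.188e-03 mm/s.
R = 2.188e-03 × 3600 × 24 = 189 mm/day.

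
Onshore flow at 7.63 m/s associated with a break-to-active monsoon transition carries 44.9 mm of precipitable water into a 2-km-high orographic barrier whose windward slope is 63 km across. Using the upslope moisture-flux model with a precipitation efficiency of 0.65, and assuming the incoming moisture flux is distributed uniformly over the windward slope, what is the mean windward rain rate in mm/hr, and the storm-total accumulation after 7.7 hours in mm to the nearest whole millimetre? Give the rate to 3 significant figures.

R ≈ 12.7 mm/hr; total ≈ 98 mm

Incoming column moisture flux per unit ridge length: F = V × PW = 7.63 × 44.9 = 342.587 mm·m/s.
Spread over the 63 km slope with efficiency ε = 0.65: R = ε·F/W = 0.65 × 342.587 / 63000 m = 3.535e-03 mm/s.
R = 3.535e-03 × 3600 = 12.7 mm/hr.
Over 7.7 h: total = 12.7 × 7.7 = 97.79 ≈ 98 mm.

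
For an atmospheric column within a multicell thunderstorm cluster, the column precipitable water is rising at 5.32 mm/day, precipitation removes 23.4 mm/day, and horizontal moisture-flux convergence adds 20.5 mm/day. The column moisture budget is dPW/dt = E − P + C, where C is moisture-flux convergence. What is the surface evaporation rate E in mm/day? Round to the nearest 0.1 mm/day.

E ≈ 8.2 mm/day

dPW/dt = +5.32 mm/day.
E = dPW/dt + P − C = (+5.32) + 23.4 − (20.5) = 8.2 mm/day.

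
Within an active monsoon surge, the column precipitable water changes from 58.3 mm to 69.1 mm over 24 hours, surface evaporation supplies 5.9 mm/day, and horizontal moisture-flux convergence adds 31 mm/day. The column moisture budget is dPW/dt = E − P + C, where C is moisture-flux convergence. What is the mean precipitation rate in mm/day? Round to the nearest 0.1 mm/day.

dPW/dt = (69.1 − 58.3) mm / (24/24 day) = +10.800 mm/day.
P = E + C − dPW/dt = 5.9 + (31) − (+10.800) = 26.1 mm/day.

P ≈ 26.1 mm/day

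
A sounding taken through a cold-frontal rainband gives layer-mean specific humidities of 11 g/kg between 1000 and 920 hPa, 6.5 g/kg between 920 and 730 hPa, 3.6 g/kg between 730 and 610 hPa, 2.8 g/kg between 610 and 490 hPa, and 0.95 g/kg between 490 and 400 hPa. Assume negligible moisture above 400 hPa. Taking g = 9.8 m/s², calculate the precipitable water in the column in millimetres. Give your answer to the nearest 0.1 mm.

PW ≈ 30.3 mm

Precipitable water is the column-integrated vapour mass per unit area: PW = (1/g) Σ q̄ Δp, with q in kg/kg and Δp in Pa (1 kg/m² of water = 1 mm).
Layer 1000–920 hPa: Δp = 80 hPa = 8000 Pa, q̄ = 0.011 kg/kg → 0.011 × 8000 / 9.8 = 8.98 mm
Layer 920–730 hPa: Δp = 190 hPa = 19000 Pa, q̄ = 0.0065 kg/kg → 0.0065 × 19000 / 9.8 = 12.60 mm
Layer 730–610 hPa: Δp = 120 hPa = 12000 Pa, q̄ = 0.0036 kg/kg → 0.0036 × 12000 / 9.8 = 4.41 mm
Layer 610–490 hPa: Δp = 120 hPa = 12000 Pa, q̄ = 0.0028 kg/kg → 0.0028 × 12000 / 9.8 = 3.43 mm
Layer 490–400 hPa: Δp = 90 hPa = 9000 Pa, q̄ = 0.00095 kg/kg → 0.00095 × 9000 / 9.8 = 0.87 mm
PW = 8.98 + 12.60 + 4.41 + 3.43 + 0.87 = 30.29 ≈ 30.3 mm.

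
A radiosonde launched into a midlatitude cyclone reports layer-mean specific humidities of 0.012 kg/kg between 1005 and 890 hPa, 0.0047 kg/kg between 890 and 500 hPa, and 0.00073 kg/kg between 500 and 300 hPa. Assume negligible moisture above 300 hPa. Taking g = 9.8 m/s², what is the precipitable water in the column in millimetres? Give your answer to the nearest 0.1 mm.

Precipitable water is the column-integrated vapour mass per unit area: PW = (1/g) Σ q̄ Δp, with q in kg/kg and Δp in Pa (1 kg/m² of water = 1 mm).
Layer 1005–890 hPa: Δp = 115 hPa = 11500 Pa, q̄ = 0.012 kg/kg → 0.012 × 11500 / 9.8 = 14.08 mm
Layer 890–500 hPa: Δp = 390 hPa = 39000 Pa, q̄ = 0.0047 kg/kg → 0.0047 × 39000 / 9.8 = 18.70 mm
Layer 500–300 hPa: Δp = 200 hPa = 20000 Pa, q̄ = 0.00073 kg/kg → 0.00073 × 20000 / 9.8 = 1.49 mm
PW = 14.08 + 18.70 + 1.49 = 34.27 ≈ 34.3 mm.

PW ≈ 34.3 mm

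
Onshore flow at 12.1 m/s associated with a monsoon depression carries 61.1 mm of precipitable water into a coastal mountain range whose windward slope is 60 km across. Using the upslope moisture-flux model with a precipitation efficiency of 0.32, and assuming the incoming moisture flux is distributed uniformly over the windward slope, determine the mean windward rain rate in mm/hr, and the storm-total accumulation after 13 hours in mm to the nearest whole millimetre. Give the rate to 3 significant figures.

Incoming column moisture flux per unit ridge length: F = V × PW = 12.1 × 61.1 = 739.31 mm·m/s.
Spread over the 60 km slope with efficiency ε = 0.32: R = ε·F/W = 0.32 × 739.31 / 60000 m = 3.943e-03 mm/s.
R = 3.943e-03 × 3600 = 14.2 mm/hr.
Over 13 h: total = 14.2 × 13 = 184.6 ≈ 185 mm.

R ≈ 14.2 mm/hr; total ≈ 185 mm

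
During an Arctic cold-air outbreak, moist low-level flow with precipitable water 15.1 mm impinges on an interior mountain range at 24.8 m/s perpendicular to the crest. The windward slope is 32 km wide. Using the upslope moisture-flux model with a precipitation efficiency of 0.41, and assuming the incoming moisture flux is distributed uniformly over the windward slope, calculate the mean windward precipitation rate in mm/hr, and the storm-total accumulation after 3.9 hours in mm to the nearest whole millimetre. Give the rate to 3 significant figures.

Incoming column moisture flux per unit ridge length: F = V × PW = 24.8 × 15.1 = 374.48 mm·m/s.
Spread over the 32 km slope with efficiency ε = 0.41: R = ε·F/W = 0.41 × 374.48 / 32000 m = 4.798e-03 mm/s.
R = 4.798e-03 × 3600 = 17.3 mm/hr.
Over 3.9 h: total = 17.3 × 3.9 = 67.47 ≈ 67 mm.

R ≈ 17.3 mm/hr; total ≈ 67 mm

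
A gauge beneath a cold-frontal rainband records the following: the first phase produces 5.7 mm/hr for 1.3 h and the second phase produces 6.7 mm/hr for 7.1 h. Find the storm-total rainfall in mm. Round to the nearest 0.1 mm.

total ≈ 55.0 mm

Total = Σ Rᵢ Δtᵢ = 5.7 × 1.3 + 6.7 × 7.1
      = 7.41 + 47.57 = 55.0 mm.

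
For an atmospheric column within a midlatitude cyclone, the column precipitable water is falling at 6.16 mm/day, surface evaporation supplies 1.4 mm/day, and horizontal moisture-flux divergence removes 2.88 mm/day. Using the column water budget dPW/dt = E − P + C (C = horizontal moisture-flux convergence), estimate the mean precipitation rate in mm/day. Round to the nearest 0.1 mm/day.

P ≈ 4.7 mm/day

dPW/dt = -6.16 mm/day.
P = E + C − dPW/dt = 1.4 + (-2.88) − (-6.16) = 4.7 mm/day.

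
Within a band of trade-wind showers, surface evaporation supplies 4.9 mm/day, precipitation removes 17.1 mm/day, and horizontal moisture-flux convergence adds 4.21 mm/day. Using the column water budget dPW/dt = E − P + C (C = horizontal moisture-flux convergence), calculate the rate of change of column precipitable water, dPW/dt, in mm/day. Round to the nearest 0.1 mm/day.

dPW/dt = E − P + C = 4.9 − 17.1 + (4.21) = -8.0 mm/day.

dPW/dt ≈ -8.0 mm/day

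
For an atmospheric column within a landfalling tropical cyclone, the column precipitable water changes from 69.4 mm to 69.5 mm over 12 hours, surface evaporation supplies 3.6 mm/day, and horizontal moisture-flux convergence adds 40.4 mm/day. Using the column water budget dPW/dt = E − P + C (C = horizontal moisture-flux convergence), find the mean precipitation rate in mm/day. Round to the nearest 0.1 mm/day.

dPW/dt = (69.5 − 69.4) mm / (12/24 day) = +0.200 mm/day.
P = E + C − dPW/dt = 3.6 + (40.4) − (+0.200) = 43.8 mm/day.

P ≈ 43.8 mm/day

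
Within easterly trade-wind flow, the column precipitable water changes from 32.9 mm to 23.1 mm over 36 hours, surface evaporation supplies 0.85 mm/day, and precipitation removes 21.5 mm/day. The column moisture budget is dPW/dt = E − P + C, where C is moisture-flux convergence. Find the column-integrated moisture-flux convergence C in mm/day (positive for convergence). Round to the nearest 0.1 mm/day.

dPW/dt = (23.1 − 32.9) mm / (36/24 day) = -6.533 mm/day.
C = dPW/dt − E + P = (-6.533) − 0.85 + 21.5 = 14.1 mm/day.

C ≈ 14.1 mm/day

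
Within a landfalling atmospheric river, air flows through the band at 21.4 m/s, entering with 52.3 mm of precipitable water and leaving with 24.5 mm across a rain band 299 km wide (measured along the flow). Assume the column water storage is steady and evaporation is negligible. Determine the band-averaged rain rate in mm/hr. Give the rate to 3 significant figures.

R ≈ 7.16 mm/hr

Column moisture flux per unit crosswind length is F = V × PW.
Inflow: F_in = 21.4 × 52.3 = 1119.22 mm·m/s
Outflow: F_out = 21.4 × 24.5 = 524.3 mm·m/s
Steady-state rate R = (F_in − F_out)/L = (1119.22 − 524.3) / 299000 m = 1.990e-03 mm/s.
R = 1.990e-03 × 3600 = 7.16 mm/hr.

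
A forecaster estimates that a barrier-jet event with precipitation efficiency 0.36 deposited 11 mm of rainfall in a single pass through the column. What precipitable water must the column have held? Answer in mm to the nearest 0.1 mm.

PW = rainfall / ε = 11 / 0.36 = 30.6 mm.

PW ≈ 30.6 mm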